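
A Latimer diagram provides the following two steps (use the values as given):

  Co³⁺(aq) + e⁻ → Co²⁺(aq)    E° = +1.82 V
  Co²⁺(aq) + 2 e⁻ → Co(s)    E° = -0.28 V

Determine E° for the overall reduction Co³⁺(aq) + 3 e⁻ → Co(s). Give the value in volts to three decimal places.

+0.420 V

Since ΔG° = −nFE° is additive over sequential reductions, n₃E°₃ = n₁E°₁ + n₂E°₂.
E°₃ = (1×+1.82 + 2×-0.28) / 3 = (+1.260) / 3 = +0.420 V.
Simply averaging or adding the two E° values would be wrong; the electron-weighted sum is required.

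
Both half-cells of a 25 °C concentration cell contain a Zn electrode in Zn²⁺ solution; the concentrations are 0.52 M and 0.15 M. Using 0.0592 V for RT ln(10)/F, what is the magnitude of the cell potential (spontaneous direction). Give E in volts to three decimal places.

+0.016 V

For a concentration cell E°cell = 0. The 0.52 M side is the cathode (reduction is favoured where [Zn²⁺] is higher).
With n = 2, E = −(0.0592/2) log([Zn²⁺]ₐₙ/[Zn²⁺]꜀ₐₜ) = −(0.0592/2) log(0.15/0.52) = −(0.0592/2)(-0.540) = +0.016 V.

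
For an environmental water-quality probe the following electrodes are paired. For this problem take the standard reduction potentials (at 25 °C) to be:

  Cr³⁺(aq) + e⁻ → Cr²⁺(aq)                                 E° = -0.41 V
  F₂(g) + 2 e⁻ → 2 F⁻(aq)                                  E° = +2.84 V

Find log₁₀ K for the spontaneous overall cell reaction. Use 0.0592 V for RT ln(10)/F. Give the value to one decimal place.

109.8

Cathode: F₂/F⁻; anode: Cr³⁺/Cr²⁺. E°cell = +3.25 V, n = 2.
log K = nE°cell / 0.0592 = (2)(+3.25) / 0.0592 = 109.8.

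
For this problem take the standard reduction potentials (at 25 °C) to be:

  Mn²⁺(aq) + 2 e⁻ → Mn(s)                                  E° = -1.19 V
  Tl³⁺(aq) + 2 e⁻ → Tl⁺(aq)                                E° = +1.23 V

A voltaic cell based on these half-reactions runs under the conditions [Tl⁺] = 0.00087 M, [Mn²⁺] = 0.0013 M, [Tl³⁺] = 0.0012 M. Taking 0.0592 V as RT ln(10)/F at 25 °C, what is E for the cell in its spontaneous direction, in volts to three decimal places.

+2.510 V

Tl³⁺/Tl⁺ is the cathode (higher E°), Mn²⁺/Mn the anode: E°cell = +1.23 − (-1.19) = +2.42 V, n = 2.
Overall: Tl³⁺(aq) + Mn(s) → Tl⁺(aq) + Mn²⁺(aq)
Q = [Tl⁺]·[Mn²⁺] / ([Tl³⁺]); log Q = -3.026.
E = E° − (0.0592/n) log Q = +2.42 − (0.0592/2)(-3.026) = +2.510 V.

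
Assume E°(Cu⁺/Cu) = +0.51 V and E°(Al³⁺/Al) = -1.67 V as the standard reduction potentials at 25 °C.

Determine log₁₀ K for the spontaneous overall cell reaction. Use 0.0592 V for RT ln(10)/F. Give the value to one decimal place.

Cathode: Cu⁺/Cu; anode: Al³⁺/Al. E°cell = +2.18 V, n = 3.
log K = nE°cell / 0.0592 = (3)(+2.18) / 0.0592 = 110.5.

110.5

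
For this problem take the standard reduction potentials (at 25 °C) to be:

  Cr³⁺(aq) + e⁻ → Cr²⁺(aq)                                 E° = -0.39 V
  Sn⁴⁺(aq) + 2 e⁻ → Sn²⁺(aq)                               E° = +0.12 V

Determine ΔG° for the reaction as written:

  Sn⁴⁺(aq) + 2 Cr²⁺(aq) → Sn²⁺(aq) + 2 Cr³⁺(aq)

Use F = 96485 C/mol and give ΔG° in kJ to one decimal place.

As written, Sn⁴⁺/Sn²⁺ is reduced (cathode) and Cr³⁺/Cr²⁺ is oxidised (anode), so E°cell = (+0.12) − (-0.39) = +0.51 V.
Balancing electrons gives n = 2.
ΔG° = −nFE° = −(2)(96485)(+0.51) = -98,415 J = -98.4 kJ.

-98.4 kJ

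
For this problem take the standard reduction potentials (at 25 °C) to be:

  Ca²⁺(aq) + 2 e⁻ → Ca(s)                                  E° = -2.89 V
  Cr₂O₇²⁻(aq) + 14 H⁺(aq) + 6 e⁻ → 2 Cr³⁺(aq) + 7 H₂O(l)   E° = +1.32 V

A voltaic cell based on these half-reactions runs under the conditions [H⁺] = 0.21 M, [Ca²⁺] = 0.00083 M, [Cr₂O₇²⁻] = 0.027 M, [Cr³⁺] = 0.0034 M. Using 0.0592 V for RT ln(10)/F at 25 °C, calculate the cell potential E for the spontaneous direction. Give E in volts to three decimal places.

Cr₂O₇²⁻/Cr³⁺ is the cathode (higher E°), Ca²⁺/Ca the anode: E°cell = +1.32 − (-2.89) = +4.21 V, n = 6.
Overall: Cr₂O₇²⁻(aq) + 14 H⁺(aq) + 3 Ca(s) → 2 Cr³⁺(aq) + 7 H₂O(l) + 3 Ca²⁺(aq)
Q = [Cr³⁺]^2·[Ca²⁺]^3 / ([Cr₂O₇²⁻]·[H⁺]^14); log Q = -3.122.
E = E° − (0.0592/n) log Q = +4.21 − (0.0592/6)(-3.122) = +4.241 V.

+4.241 V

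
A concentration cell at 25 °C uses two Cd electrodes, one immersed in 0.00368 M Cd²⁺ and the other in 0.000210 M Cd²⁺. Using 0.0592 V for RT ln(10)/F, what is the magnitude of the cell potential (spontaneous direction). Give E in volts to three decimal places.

For a concentration cell E°cell = 0. The 0.00368 M side is the cathode (reduction is favoured where [Cd²⁺] is higher).
With n = 2, E = −(0.0592/2) log([Cd²⁺]ₐₙ/[Cd²⁺]꜀ₐₜ) = −(0.0592/2) log(0.00021/0.00368) = −(0.0592/2)(-1.244) = +0.037 V.

+0.037 V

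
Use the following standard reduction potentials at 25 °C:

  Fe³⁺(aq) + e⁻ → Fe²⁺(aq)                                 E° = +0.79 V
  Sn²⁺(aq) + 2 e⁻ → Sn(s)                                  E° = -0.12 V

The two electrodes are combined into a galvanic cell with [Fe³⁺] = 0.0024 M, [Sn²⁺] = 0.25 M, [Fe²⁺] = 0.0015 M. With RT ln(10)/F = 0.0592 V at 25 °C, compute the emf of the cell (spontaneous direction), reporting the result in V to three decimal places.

+0.940 V

Fe³⁺/Fe²⁺ is the cathode (higher E°), Sn²⁺/Sn the anode: E°cell = +0.79 − (-0.12) = +0.91 V, n = 2.
Overall: 2 Fe³⁺(aq) + Sn(s) → 2 Fe²⁺(aq) + Sn²⁺(aq)
Q = [Fe²⁺]^2·[Sn²⁺] / ([Fe³⁺]^2); log Q = -1.010.
E = E° − (0.0592/n) log Q = +0.91 − (0.0592/2)(-1.010) = +0.940 V.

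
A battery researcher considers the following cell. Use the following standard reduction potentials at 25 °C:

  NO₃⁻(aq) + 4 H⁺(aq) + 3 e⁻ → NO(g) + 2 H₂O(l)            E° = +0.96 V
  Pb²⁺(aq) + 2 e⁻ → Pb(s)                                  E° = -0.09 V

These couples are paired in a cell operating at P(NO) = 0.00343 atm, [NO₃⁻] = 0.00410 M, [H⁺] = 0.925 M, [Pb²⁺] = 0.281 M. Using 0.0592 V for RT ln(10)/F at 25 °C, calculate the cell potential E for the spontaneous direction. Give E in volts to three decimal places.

+1.065 V

NO₃⁻/NO is the cathode (higher E°), Pb²⁺/Pb the anode: E°cell = +0.96 − (-0.09) = +1.05 V, n = 6.
Overall: 2 NO₃⁻(aq) + 8 H⁺(aq) + 3 Pb(s) → 2 NO(g) + 4 H₂O(l) + 3 Pb²⁺(aq)
Q = P(NO)^2·[Pb²⁺]^3 / ([NO₃⁻]^2·[H⁺]^8); log Q = -1.538.
E = E° − (0.0592/n) log Q = +1.05 − (0.0592/6)(-1.538) = +1.065 V.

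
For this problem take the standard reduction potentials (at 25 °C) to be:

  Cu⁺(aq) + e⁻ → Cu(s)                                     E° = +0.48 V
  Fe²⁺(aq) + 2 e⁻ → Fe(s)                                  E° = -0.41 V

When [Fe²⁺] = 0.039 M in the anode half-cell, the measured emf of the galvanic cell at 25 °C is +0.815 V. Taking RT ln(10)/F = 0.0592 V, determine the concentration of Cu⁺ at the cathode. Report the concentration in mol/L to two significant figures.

Cu⁺/Cu is the cathode, Fe²⁺/Fe the anode: E°cell = +0.89 V, n = 2.
Overall reaction: 2 Cu⁺(aq) + Fe(s) → 2 Cu(s) + Fe²⁺(aq); Q = [Fe²⁺]^1/[Cu⁺]^2.
From E = E° − (0.0592/n) log Q: log Q = (E° − E)·n/0.0592 = (+0.89 − (+0.815))·2/0.0592 = 2.5338.
So 2·log[Cu⁺] = 1·log(0.039) − log Q = -1.4089 − (2.5338) = -3.9427; log[Cu⁺] = -3.9427 / 2 = -1.9713; [Cu⁺] = 10^(-1.9713) ≈ 0.011 M.

0.011 M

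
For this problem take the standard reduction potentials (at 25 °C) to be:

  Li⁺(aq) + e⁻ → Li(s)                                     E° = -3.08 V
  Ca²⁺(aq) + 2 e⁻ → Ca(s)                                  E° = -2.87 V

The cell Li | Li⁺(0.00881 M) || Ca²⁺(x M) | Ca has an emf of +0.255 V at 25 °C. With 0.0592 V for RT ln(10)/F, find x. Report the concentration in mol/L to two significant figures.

0.0026 M

Ca²⁺/Ca is the cathode, Li⁺/Li the anode: E°cell = +0.21 V, n = 2.
Overall reaction: Ca²⁺(aq) + 2 Li(s) → Ca(s) + 2 Li⁺(aq); Q = [Li⁺]^2/[Ca²⁺]^1.
From E = E° − (0.0592/n) log Q: log Q = (E° − E)·n/0.0592 = (+0.21 − (+0.255))·2/0.0592 = -1.5203.
So 1·log[Ca²⁺] = 2·log(0.00881) − log Q = -4.1100 − (-1.5203) = -2.5897; [Ca²⁺] = 10^(-2.5897) ≈ 0.0026 M.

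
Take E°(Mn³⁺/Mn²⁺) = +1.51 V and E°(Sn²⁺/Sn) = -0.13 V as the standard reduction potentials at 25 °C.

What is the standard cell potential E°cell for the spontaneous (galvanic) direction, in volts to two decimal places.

The Mn³⁺/Mn²⁺ couple has the higher reduction potential, so it is the cathode; Sn²⁺/Sn is oxidised at the anode.
E°cell = E°(cathode) − E°(anode) = (+1.51) − (-0.13) = +1.64 V.

+1.64 V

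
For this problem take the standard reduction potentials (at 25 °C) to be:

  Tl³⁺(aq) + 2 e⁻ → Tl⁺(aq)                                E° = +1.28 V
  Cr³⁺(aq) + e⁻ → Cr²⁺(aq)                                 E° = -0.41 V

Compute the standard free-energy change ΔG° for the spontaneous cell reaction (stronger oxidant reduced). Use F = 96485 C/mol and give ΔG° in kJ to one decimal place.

-326.1 kJ

Tl³⁺/Tl⁺ (E° = +1.28 V) is the cathode; Cr³⁺/Cr²⁺ (E° = -0.41 V) is the anode, so E°cell = +1.69 V.
Balancing electrons gives n = 2 (lcm of 2 and 1).
ΔG° = −nFE° = −(2)(96485)(+1.69) = -326,119 J = -326.1 kJ.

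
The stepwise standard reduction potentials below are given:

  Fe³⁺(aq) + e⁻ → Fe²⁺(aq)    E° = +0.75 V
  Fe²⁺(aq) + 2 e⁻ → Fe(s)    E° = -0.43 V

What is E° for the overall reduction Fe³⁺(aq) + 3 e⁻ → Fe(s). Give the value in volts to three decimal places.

Adding the free-energy changes (−nFE°) of the two steps gives −n₃FE°₃ = −n₁FE°₁ − n₂FE°₂.
E°₃ = (1×+0.75 + 2×-0.43) / 3 = (-0.110) / 3 = -0.037 V.

-0.037 V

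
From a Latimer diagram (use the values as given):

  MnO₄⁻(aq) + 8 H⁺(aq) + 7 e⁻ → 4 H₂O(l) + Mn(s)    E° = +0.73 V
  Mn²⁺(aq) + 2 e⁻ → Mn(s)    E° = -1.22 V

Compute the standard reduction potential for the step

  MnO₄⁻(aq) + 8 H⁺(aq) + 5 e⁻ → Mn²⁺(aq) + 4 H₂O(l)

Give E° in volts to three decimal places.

Sequential free energies add, so n₃E°₃ = n₁E°₁ + n₂E°₂.
With n₃ = 7, and the known step contributing 2×(-1.22) V, the unknown satisfies 5·E° = 7×(+0.73) − 2×(-1.22) = +7.550.
E° = +7.550 / 5 = +1.510 V.

+1.510 V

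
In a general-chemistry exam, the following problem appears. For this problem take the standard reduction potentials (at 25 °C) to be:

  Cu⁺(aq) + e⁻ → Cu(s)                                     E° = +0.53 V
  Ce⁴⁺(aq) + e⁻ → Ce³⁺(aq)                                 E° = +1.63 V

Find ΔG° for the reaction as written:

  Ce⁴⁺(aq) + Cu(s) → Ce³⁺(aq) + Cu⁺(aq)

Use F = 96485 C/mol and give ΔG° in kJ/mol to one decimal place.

-106.1 kJ/mol

As written, Ce⁴⁺/Ce³⁺ is reduced (cathode) and Cu⁺/Cu is oxidised (anode), so E°cell = (+1.63) − (+0.53) = +1.10 V.
Balancing electrons gives n = 1.
ΔG° = −nFE° = −(1)(96485)(+1.10) = -106,134 J = -106.1 kJ/mol.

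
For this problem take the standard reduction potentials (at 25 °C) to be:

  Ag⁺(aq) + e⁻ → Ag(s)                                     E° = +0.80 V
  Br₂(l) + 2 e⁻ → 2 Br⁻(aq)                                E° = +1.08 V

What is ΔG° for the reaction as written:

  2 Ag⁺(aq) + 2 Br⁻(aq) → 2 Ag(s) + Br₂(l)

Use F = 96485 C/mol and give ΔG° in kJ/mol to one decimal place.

As written, Ag⁺/Ag is reduced (cathode) and Br₂/Br⁻ is oxidised (anode), so E°cell = (+0.80) − (+1.08) = -0.28 V.
Balancing electrons gives n = 2.
ΔG° = −nFE° = −(2)(96485)(-0.28) = 54,032 J = +54.0 kJ/mol.

+54.0 kJ/mol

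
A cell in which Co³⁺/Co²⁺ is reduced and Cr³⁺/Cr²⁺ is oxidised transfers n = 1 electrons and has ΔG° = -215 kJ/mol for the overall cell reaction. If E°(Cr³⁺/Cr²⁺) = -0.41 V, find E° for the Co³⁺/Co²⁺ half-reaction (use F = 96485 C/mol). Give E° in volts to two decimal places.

+1.82 V

E°cell = −ΔG°/(nF) = −(-215×10³)/((1)(96485)) = +2.228 V.
Since Co³⁺/Co²⁺ is the cathode and Cr³⁺/Cr²⁺ the anode, E°cell = E°(Co³⁺/Co²⁺) − E°(Cr³⁺/Cr²⁺).
So E°(Co³⁺/Co²⁺) = E°cell + E°(Cr³⁺/Cr²⁺) = +2.228 + (-0.41) = +1.82 V.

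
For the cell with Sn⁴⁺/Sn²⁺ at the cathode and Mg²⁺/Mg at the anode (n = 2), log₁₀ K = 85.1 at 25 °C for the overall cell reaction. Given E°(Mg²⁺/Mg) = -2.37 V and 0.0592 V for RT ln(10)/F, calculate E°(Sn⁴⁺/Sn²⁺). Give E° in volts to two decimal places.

E°cell = (0.0592/n)·log K = (0.0592/2)(85.1) = +2.519 V.
Since Sn⁴⁺/Sn²⁺ is the cathode and Mg²⁺/Mg the anode, E°cell = E°(Sn⁴⁺/Sn²⁺) − E°(Mg²⁺/Mg).
So E°(Sn⁴⁺/Sn²⁺) = E°cell + E°(Mg²⁺/Mg) = +2.519 + (-2.37) = +0.15 V.

+0.15 V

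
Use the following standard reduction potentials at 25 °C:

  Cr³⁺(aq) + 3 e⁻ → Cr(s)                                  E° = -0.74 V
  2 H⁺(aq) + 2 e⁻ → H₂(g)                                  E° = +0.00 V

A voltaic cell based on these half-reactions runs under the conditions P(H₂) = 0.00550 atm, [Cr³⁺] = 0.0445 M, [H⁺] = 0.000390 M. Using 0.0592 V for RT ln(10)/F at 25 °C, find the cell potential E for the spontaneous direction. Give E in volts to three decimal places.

H⁺/H₂ is the cathode (higher E°), Cr³⁺/Cr the anode: E°cell = +0.00 − (-0.74) = +0.74 V, n = 6.
Overall: 6 H⁺(aq) + 2 Cr(s) → 3 H₂(g) + 2 Cr³⁺(aq)
Q = P(H₂)^3·[Cr³⁺]^2 / ([H⁺]^6); log Q = 10.971.
E = E° − (0.0592/n) log Q = +0.74 − (0.0592/6)(10.971) = +0.632 V.

+0.632 V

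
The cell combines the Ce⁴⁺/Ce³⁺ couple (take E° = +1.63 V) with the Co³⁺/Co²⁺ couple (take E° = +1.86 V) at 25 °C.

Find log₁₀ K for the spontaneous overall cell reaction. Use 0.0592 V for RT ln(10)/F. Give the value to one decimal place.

Cathode: Co³⁺/Co²⁺; anode: Ce⁴⁺/Ce³⁺. E°cell = +0.23 V, n = 1.
log K = nE°cell / 0.0592 = (1)(+0.23) / 0.0592 = 3.9.

3.9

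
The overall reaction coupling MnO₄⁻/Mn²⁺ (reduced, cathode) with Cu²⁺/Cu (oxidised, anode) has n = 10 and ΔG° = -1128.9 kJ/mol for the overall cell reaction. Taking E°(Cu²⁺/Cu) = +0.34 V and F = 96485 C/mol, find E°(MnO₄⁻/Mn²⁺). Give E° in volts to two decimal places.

E°cell = −ΔG°/(nF) = −(-1128.9×10³)/((10)(96485)) = +1.170 V.
Since MnO₄⁻/Mn²⁺ is the cathode and Cu²⁺/Cu the anode, E°cell = E°(MnO₄⁻/Mn²⁺) − E°(Cu²⁺/Cu).
So E°(MnO₄⁻/Mn²⁺) = E°cell + E°(Cu²⁺/Cu) = +1.170 + (+0.34) = +1.51 V.

+1.51 V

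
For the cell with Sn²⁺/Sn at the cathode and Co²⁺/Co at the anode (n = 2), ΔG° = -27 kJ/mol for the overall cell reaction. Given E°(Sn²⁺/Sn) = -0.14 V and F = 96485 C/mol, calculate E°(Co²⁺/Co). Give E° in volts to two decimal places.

-0.28 V

E°cell = −ΔG°/(nF) = −(-27×10³)/((2)(96485)) = +0.140 V.
Since Sn²⁺/Sn is the cathode and Co²⁺/Co the anode, E°cell = E°(Sn²⁺/Sn) − E°(Co²⁺/Co).
So E°(Co²⁺/Co) = E°(Sn²⁺/Sn) − E°cell = (-0.14) − (+0.140) = -0.28 V.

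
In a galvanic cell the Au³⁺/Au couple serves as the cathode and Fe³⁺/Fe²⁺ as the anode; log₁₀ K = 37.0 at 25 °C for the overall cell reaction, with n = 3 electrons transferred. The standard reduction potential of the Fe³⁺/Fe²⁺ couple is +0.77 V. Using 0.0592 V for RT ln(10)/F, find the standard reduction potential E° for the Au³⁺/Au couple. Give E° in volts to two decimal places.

+1.50 V

E°cell = (0.0592/n)·log K = (0.0592/3)(37.0) = +0.730 V.
Since Au³⁺/Au is the cathode and Fe³⁺/Fe²⁺ the anode, E°cell = E°(Au³⁺/Au) − E°(Fe³⁺/Fe²⁺).
So E°(Au³⁺/Au) = E°cell + E°(Fe³⁺/Fe²⁺) = +0.730 + (+0.77) = +1.50 V.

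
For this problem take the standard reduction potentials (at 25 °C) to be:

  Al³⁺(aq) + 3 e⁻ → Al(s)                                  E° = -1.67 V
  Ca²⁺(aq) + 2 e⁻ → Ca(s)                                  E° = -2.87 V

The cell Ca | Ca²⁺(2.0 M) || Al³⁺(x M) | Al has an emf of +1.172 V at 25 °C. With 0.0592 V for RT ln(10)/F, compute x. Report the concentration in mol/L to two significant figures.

Al³⁺/Al is the cathode, Ca²⁺/Ca the anode: E°cell = +1.20 V, n = 6.
Overall reaction: 2 Al³⁺(aq) + 3 Ca(s) → 2 Al(s) + 3 Ca²⁺(aq); Q = [Ca²⁺]^3/[Al³⁺]^2.
From E = E° − (0.0592/n) log Q: log Q = (E° − E)·n/0.0592 = (+1.20 − (+1.172))·6/0.0592 = 2.8378.
So 2·log[Al³⁺] = 3·log(2) − log Q = 0.9031 − (2.8378) = -1.9347; log[Al³⁺] = -1.9347 / 2 = -0.9674; [Al³⁺] = 10^(-0.9674) ≈ 0.11 M.

0.11 M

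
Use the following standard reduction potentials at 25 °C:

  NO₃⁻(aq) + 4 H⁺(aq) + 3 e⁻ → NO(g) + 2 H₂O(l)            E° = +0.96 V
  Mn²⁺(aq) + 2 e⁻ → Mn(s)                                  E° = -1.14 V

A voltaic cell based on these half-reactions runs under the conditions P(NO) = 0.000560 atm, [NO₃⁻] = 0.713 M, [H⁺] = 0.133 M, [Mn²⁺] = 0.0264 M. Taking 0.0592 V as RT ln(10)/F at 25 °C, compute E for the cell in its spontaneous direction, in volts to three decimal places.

NO₃⁻/NO is the cathode (higher E°), Mn²⁺/Mn the anode: E°cell = +0.96 − (-1.14) = +2.10 V, n = 6.
Overall: 2 NO₃⁻(aq) + 8 H⁺(aq) + 3 Mn(s) → 2 NO(g) + 4 H₂O(l) + 3 Mn²⁺(aq)
Q = P(NO)^2·[Mn²⁺]^3 / ([NO₃⁻]^2·[H⁺]^8); log Q = -3.936.
E = E° − (0.0592/n) log Q = +2.10 − (0.0592/6)(-3.936) = +2.139 V.

+2.139 V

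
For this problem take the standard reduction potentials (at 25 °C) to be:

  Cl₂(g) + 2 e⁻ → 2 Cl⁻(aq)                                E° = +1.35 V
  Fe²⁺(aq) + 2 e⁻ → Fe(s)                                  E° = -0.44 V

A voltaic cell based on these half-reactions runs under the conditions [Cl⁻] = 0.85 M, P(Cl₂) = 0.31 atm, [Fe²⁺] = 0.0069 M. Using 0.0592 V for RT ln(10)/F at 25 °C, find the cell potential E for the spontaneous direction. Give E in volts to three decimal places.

+1.843 V

Cl₂/Cl⁻ is the cathode (higher E°), Fe²⁺/Fe the anode: E°cell = +1.35 − (-0.44) = +1.79 V, n = 2.
Overall: Cl₂(g) + Fe(s) → 2 Cl⁻(aq) + Fe²⁺(aq)
Q = [Cl⁻]^2·[Fe²⁺] / (P(Cl₂)); log Q = -1.794.
E = E° − (0.0592/n) log Q = +1.79 − (0.0592/2)(-1.794) = +1.843 V.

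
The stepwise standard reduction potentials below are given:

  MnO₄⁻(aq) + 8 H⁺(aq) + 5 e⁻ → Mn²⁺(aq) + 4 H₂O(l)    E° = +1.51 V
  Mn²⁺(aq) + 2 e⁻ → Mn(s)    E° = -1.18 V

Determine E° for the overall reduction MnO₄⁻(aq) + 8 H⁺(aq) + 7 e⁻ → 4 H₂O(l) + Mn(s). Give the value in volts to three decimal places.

+0.741 V

Standard free energies of sequential steps add: ΔG°₃ = ΔG°₁ + ΔG°₂, so n₃E°₃ = n₁E°₁ + n₂E°₂.
E°₃ = (5×+1.51 + 2×-1.18) / 7 = (+5.190) / 7 = +0.741 V.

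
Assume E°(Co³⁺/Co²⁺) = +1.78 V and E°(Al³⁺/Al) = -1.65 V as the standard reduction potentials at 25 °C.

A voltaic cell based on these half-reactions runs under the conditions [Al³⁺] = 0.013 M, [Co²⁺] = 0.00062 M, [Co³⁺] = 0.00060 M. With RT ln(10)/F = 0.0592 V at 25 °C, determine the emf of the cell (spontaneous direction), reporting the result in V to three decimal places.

Co³⁺/Co²⁺ is the cathode (higher E°), Al³⁺/Al the anode: E°cell = +1.78 − (-1.65) = +3.43 V, n = 3.
Overall: 3 Co³⁺(aq) + Al(s) → 3 Co²⁺(aq) + Al³⁺(aq)
Q = [Co²⁺]^3·[Al³⁺] / ([Co³⁺]^3); log Q = -1.843.
E = E° − (0.0592/n) log Q = +3.43 − (0.0592/3)(-1.843) = +3.466 V.

+3.466 V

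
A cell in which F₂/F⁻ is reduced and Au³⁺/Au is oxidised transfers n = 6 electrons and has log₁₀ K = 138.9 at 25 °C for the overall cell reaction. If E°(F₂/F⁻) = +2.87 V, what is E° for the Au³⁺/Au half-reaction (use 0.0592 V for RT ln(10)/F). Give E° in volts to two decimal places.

+1.50 V

E°cell = (0.0592/n)·log K = (0.0592/6)(138.9) = +1.370 V.
Since F₂/F⁻ is the cathode and Au³⁺/Au the anode, E°cell = E°(F₂/F⁻) − E°(Au³⁺/Au).
So E°(Au³⁺/Au) = E°(F₂/F⁻) − E°cell = (+2.87) − (+1.370) = +1.50 V.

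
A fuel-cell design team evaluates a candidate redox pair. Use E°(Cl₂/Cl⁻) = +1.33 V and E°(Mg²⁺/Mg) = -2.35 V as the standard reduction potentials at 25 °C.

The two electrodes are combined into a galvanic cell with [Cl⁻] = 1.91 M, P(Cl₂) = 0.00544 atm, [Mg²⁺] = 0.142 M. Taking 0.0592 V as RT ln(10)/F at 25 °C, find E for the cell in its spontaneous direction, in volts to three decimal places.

Cl₂/Cl⁻ is the cathode (higher E°), Mg²⁺/Mg the anode: E°cell = +1.33 − (-2.35) = +3.68 V, n = 2.
Overall: Cl₂(g) + Mg(s) → 2 Cl⁻(aq) + Mg²⁺(aq)
Q = [Cl⁻]^2·[Mg²⁺] / (P(Cl₂)); log Q = 1.979.
E = E° − (0.0592/n) log Q = +3.68 − (0.0592/2)(1.979) = +3.621 V.

+3.621 V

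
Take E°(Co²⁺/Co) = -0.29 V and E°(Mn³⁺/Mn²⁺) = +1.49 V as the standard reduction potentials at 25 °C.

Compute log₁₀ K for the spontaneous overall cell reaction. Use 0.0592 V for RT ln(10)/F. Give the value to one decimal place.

Cathode: Mn³⁺/Mn²⁺; anode: Co²⁺/Co. E°cell = +1.78 V, n = 2.
log K = nE°cell / 0.0592 = (2)(+1.78) / 0.0592 = 60.1.

60.1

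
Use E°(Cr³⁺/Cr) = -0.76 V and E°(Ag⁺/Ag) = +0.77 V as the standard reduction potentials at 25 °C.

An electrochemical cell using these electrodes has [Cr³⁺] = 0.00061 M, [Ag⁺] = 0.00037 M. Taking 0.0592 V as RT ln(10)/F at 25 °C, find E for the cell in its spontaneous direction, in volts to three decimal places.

Ag⁺/Ag is the cathode (higher E°), Cr³⁺/Cr the anode: E°cell = +0.77 − (-0.76) = +1.53 V, n = 3.
Overall: 3 Ag⁺(aq) + Cr(s) → 3 Ag(s) + Cr³⁺(aq)
Q = [Cr³⁺] / ([Ag⁺]^3); log Q = 7.081.
E = E° − (0.0592/n) log Q = +1.53 − (0.0592/3)(7.081) = +1.390 V.

+1.390 V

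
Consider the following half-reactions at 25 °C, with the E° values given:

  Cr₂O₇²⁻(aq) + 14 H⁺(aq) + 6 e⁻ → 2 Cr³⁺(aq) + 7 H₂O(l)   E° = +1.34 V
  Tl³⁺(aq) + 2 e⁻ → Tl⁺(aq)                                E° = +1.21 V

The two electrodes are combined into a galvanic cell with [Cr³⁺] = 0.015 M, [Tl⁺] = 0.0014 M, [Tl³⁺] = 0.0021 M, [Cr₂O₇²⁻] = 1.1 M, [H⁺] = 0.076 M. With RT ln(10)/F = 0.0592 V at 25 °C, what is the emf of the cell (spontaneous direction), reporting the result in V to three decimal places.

+0.007 V

Cr₂O₇²⁻/Cr³⁺ is the cathode (higher E°), Tl³⁺/Tl⁺ the anode: E°cell = +1.34 − (+1.21) = +0.13 V, n = 6.
Overall: Cr₂O₇²⁻(aq) + 14 H⁺(aq) + 3 Tl⁺(aq) → 2 Cr³⁺(aq) + 7 H₂O(l) + 3 Tl³⁺(aq)
Q = [Cr³⁺]^2·[Tl³⁺]^3 / ([Cr₂O₇²⁻]·[H⁺]^14·[Tl⁺]^3); log Q = 12.508.
E = E° − (0.0592/n) log Q = +0.13 − (0.0592/6)(12.508) = +0.007 V.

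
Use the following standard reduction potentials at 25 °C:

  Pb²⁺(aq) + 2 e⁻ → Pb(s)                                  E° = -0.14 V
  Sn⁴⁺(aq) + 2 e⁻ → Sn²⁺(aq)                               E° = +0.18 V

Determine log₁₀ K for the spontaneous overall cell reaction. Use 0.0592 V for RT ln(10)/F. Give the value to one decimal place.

Cathode: Sn⁴⁺/Sn²⁺; anode: Pb²⁺/Pb. E°cell = +0.32 V, n = 2.
log K = nE°cell / 0.0592 = (2)(+0.32) / 0.0592 = 10.8.

10.8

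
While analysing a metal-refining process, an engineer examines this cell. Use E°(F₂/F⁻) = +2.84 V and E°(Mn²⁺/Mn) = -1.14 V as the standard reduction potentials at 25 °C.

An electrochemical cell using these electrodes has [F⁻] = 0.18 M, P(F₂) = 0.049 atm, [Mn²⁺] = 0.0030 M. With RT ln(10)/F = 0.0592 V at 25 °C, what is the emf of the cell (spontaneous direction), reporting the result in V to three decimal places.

F₂/F⁻ is the cathode (higher E°), Mn²⁺/Mn the anode: E°cell = +2.84 − (-1.14) = +3.98 V, n = 2.
Overall: F₂(g) + Mn(s) → 2 F⁻(aq) + Mn²⁺(aq)
Q = [F⁻]^2·[Mn²⁺] / (P(F₂)); log Q = -2.703.
E = E° − (0.0592/n) log Q = +3.98 − (0.0592/2)(-2.703) = +4.060 V.

+4.060 V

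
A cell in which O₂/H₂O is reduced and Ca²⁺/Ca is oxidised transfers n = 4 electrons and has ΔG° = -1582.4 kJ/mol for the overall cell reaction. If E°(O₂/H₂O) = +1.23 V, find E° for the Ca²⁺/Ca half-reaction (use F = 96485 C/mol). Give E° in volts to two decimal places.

E°cell = −ΔG°/(nF) = −(-1582.4×10³)/((4)(96485)) = +4.100 V.
Since O₂/H₂O is the cathode and Ca²⁺/Ca the anode, E°cell = E°(O₂/H₂O) − E°(Ca²⁺/Ca).
So E°(Ca²⁺/Ca) = E°(O₂/H₂O) − E°cell = (+1.23) − (+4.100) = -2.87 V.

-2.87 V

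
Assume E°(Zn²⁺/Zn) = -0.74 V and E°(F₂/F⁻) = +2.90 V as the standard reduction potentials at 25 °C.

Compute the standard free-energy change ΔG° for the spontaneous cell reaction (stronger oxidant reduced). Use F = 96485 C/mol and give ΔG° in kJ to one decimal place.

-702.4 kJ

F₂/F⁻ (E° = +2.90 V) is the cathode; Zn²⁺/Zn (E° = -0.74 V) is the anode, so E°cell = +3.64 V.
Balancing electrons gives n = 2 (lcm of 2 and 2).
ΔG° = −nFE° = −(2)(96485)(+3.64) = -702,411 J = -702.4 kJ.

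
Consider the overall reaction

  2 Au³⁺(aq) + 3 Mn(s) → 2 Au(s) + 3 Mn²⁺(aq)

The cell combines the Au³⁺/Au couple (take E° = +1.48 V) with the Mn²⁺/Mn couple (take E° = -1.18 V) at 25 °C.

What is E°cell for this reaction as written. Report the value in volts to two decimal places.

The Au³⁺/Au couple has the higher reduction potential, so it is the cathode; Mn²⁺/Mn is oxidised at the anode.
E°cell = E°(cathode) − E°(anode) = (+1.48) − (-1.18) = +2.66 V.

+2.66 V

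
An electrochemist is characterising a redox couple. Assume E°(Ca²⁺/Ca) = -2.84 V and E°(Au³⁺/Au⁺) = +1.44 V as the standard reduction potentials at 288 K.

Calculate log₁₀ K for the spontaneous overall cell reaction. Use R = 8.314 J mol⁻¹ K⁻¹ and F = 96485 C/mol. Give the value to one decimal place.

149.8

Cathode: Au³⁺/Au⁺; anode: Ca²⁺/Ca. E°cell = (+1.44) − (-2.84) = +4.28 V, with n = 2.
ΔG° = −nFE° = −RT ln K, so ln K = nFE°/(RT) = (2)(96485)(+4.28) / ((8.314)(288)) = 344.930.
log₁₀ K = 344.930 / ln 10 = 149.8.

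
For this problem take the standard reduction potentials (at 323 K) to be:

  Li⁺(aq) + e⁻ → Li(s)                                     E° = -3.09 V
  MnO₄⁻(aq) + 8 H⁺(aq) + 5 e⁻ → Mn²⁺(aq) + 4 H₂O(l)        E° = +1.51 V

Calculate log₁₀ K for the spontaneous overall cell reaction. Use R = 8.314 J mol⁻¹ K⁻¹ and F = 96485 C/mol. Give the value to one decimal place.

358.9

Cathode: MnO₄⁻/Mn²⁺; anode: Li⁺/Li. E°cell = (+1.51) − (-3.09) = +4.60 V, with n = 5.
ΔG° = −nFE° = −RT ln K, so ln K = nFE°/(RT) = (5)(96485)(+4.60) / ((8.314)(323)) = 826.371.
log₁₀ K = 826.371 / ln 10 = 358.9.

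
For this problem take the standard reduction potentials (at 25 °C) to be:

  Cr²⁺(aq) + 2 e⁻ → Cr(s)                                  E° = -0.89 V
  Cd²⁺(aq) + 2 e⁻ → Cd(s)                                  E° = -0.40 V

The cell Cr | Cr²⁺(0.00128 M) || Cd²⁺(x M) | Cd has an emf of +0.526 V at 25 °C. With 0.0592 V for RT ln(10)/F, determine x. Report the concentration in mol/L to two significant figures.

Cd²⁺/Cd is the cathode, Cr²⁺/Cr the anode: E°cell = +0.49 V, n = 2.
Overall reaction: Cd²⁺(aq) + Cr(s) → Cd(s) + Cr²⁺(aq); Q = [Cr²⁺]^1/[Cd²⁺]^1.
From E = E° − (0.0592/n) log Q: log Q = (E° − E)·n/0.0592 = (+0.49 − (+0.526))·2/0.0592 = -1.2162.
So 1·log[Cd²⁺] = 1·log(0.00128) − log Q = -2.8928 − (-1.2162) = -1.6766; [Cd²⁺] = 10^(-1.6766) ≈ 0.021 M.

0.021 M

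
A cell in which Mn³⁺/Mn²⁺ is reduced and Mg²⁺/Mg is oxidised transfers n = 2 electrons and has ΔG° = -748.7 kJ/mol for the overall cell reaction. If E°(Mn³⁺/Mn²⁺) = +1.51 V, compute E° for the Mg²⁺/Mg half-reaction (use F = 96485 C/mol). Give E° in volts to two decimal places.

E°cell = −ΔG°/(nF) = −(-748.7×10³)/((2)(96485)) = +3.880 V.
Since Mn³⁺/Mn²⁺ is the cathode and Mg²⁺/Mg the anode, E°cell = E°(Mn³⁺/Mn²⁺) − E°(Mg²⁺/Mg).
So E°(Mg²⁺/Mg) = E°(Mn³⁺/Mn²⁺) − E°cell = (+1.51) − (+3.880) = -2.37 V.

-2.37 V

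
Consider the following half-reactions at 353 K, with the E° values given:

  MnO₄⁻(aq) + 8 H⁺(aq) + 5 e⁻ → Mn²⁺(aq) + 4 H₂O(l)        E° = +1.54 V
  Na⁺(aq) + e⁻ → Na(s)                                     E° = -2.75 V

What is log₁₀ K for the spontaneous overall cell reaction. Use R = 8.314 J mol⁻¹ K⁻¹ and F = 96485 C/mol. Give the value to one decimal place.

306.3

Cathode: MnO₄⁻/Mn²⁺; anode: Na⁺/Na. E°cell = (+1.54) − (-2.75) = +4.29 V, with n = 5.
ΔG° = −nFE° = −RT ln K, so ln K = nFE°/(RT) = (5)(96485)(+4.29) / ((8.314)(353)) = 705.184.
log₁₀ K = 705.184 / ln 10 = 306.3.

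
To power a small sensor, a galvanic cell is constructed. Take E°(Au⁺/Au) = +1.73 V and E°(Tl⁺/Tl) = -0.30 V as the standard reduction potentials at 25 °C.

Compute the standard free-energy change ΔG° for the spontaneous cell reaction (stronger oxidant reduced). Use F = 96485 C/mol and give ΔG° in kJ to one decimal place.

-195.9 kJ

Au⁺/Au (E° = +1.73 V) is the cathode; Tl⁺/Tl (E° = -0.30 V) is the anode, so E°cell = +2.03 V.
Balancing electrons gives n = 1 (lcm of 1 and 1).
ΔG° = −nFE° = −(1)(96485)(+2.03) = -195,865 J = -195.9 kJ.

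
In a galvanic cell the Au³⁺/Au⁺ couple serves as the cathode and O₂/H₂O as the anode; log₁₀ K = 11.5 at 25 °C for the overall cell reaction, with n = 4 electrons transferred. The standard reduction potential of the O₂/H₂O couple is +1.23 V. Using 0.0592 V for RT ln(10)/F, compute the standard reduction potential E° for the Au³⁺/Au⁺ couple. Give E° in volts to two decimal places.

E°cell = (0.0592/n)·log K = (0.0592/4)(11.5) = +0.170 V.
Since Au³⁺/Au⁺ is the cathode and O₂/H₂O the anode, E°cell = E°(Au³⁺/Au⁺) − E°(O₂/H₂O).
So E°(Au³⁺/Au⁺) = E°cell + E°(O₂/H₂O) = +0.170 + (+1.23) = +1.40 V.

+1.40 V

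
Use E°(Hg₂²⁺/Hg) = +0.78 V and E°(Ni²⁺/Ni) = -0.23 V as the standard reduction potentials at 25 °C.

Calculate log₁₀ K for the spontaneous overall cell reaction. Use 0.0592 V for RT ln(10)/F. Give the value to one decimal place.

Cathode: Hg₂²⁺/Hg; anode: Ni²⁺/Ni. E°cell = +1.01 V, n = 2.
log K = nE°cell / 0.0592 = (2)(+1.01) / 0.0592 = 34.1.

34.1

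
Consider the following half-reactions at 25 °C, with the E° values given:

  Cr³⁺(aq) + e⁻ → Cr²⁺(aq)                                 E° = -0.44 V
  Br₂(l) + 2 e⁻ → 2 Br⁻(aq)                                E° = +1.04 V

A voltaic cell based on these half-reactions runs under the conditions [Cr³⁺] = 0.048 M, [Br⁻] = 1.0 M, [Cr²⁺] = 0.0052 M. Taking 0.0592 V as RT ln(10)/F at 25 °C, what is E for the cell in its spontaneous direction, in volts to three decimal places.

Br₂/Br⁻ is the cathode (higher E°), Cr³⁺/Cr²⁺ the anode: E°cell = +1.04 − (-0.44) = +1.48 V, n = 2.
Overall: Br₂(l) + 2 Cr²⁺(aq) → 2 Br⁻(aq) + 2 Cr³⁺(aq)
Q = [Br⁻]^2·[Cr³⁺]^2 / ([Cr²⁺]^2); log Q = 1.930.
E = E° − (0.0592/n) log Q = +1.48 − (0.0592/2)(1.930) = +1.423 V.

+1.423 V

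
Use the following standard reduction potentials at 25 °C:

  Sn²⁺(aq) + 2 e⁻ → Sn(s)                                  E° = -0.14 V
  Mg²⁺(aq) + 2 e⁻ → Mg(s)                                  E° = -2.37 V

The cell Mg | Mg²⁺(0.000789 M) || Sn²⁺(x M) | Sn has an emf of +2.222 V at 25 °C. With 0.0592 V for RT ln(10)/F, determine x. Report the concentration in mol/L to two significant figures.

Sn²⁺/Sn is the cathode, Mg²⁺/Mg the anode: E°cell = +2.23 V, n = 2.
Overall reaction: Sn²⁺(aq) + Mg(s) → Sn(s) + Mg²⁺(aq); Q = [Mg²⁺]^1/[Sn²⁺]^1.
From E = E° − (0.0592/n) log Q: log Q = (E° − E)·n/0.0592 = (+2.23 − (+2.222))·2/0.0592 = 0.2703.
So 1·log[Sn²⁺] = 1·log(0.000789) − log Q = -3.1029 − (0.2703) = -3.3732; [Sn²⁺] = 10^(-3.3732) ≈ 0.00042 M.

0.00042 M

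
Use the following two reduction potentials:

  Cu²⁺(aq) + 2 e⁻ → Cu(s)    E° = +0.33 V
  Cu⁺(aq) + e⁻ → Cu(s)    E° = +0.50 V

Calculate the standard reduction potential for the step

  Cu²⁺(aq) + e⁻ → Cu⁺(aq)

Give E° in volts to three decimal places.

Sequential free energies add, so n₃E°₃ = n₁E°₁ + n₂E°₂.
With n₃ = 2, and the known step contributing 1×(+0.50) V, the unknown satisfies 1·E° = 2×(+0.33) − 1×(+0.50) = +0.160.
E° = +0.160 / 1 = +0.160 V.

+0.160 V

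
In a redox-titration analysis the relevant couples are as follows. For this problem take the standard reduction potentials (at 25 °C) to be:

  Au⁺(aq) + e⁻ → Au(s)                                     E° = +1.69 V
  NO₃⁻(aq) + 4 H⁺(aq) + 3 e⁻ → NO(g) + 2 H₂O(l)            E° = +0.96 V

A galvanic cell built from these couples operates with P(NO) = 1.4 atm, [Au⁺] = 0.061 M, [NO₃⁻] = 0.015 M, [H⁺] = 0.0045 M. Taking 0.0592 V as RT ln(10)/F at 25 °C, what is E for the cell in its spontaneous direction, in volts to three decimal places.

+0.882 V

Au⁺/Au is the cathode (higher E°), NO₃⁻/NO the anode: E°cell = +1.69 − (+0.96) = +0.73 V, n = 3.
Overall: 3 Au⁺(aq) + NO(g) + 2 H₂O(l) → 3 Au(s) + NO₃⁻(aq) + 4 H⁺(aq)
Q = [NO₃⁻]·[H⁺]^4 / ([Au⁺]^3·P(NO)); log Q = -7.713.
E = E° − (0.0592/n) log Q = +0.73 − (0.0592/3)(-7.713) = +0.882 V.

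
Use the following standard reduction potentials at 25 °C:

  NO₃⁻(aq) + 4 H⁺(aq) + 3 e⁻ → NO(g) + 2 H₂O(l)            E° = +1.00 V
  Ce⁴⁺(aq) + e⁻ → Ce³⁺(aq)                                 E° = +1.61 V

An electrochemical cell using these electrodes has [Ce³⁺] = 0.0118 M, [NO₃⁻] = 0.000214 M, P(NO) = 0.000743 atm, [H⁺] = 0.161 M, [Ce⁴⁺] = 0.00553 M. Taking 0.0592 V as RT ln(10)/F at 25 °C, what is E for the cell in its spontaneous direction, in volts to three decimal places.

+0.664 V

Ce⁴⁺/Ce³⁺ is the cathode (higher E°), NO₃⁻/NO the anode: E°cell = +1.61 − (+1.00) = +0.61 V, n = 3.
Overall: 3 Ce⁴⁺(aq) + NO(g) + 2 H₂O(l) → 3 Ce³⁺(aq) + NO₃⁻(aq) + 4 H⁺(aq)
Q = [Ce³⁺]^3·[NO₃⁻]·[H⁺]^4 / ([Ce⁴⁺]^3·P(NO)); log Q = -2.726.
E = E° − (0.0592/n) log Q = +0.61 − (0.0592/3)(-2.726) = +0.664 V.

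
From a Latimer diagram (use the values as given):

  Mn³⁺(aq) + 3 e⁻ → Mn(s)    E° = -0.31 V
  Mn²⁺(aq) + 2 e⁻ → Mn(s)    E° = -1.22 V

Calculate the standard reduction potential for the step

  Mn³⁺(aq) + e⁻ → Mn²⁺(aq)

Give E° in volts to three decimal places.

+1.510 V

Sequential free energies add, so n₃E°₃ = n₁E°₁ + n₂E°₂.
With n₃ = 3, and the known step contributing 2×(-1.22) V, the unknown satisfies 1·E° = 3×(-0.31) − 2×(-1.22) = +1.510.
E° = +1.510 / 1 = +1.510 V.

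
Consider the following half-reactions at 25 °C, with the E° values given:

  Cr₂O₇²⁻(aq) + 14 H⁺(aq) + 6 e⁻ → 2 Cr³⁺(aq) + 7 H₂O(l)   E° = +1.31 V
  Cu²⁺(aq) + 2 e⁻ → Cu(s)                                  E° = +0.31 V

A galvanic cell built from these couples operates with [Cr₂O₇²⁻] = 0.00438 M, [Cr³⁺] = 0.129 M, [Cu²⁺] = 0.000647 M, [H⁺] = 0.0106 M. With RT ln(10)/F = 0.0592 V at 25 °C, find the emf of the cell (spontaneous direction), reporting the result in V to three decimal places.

Cr₂O₇²⁻/Cr³⁺ is the cathode (higher E°), Cu²⁺/Cu the anode: E°cell = +1.31 − (+0.31) = +1.00 V, n = 6.
Overall: Cr₂O₇²⁻(aq) + 14 H⁺(aq) + 3 Cu(s) → 2 Cr³⁺(aq) + 7 H₂O(l) + 3 Cu²⁺(aq)
Q = [Cr³⁺]^2·[Cu²⁺]^3 / ([Cr₂O₇²⁻]·[H⁺]^14); log Q = 18.658.
E = E° − (0.0592/n) log Q = +1.00 − (0.0592/6)(18.658) = +0.816 V.

+0.816 V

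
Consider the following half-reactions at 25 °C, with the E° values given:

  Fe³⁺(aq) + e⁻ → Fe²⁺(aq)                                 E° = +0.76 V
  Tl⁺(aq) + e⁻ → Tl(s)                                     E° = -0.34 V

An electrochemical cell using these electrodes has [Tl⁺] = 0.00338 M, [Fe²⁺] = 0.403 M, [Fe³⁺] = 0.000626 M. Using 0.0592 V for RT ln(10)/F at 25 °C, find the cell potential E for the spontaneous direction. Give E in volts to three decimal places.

Fe³⁺/Fe²⁺ is the cathode (higher E°), Tl⁺/Tl the anode: E°cell = +0.76 − (-0.34) = +1.10 V, n = 1.
Overall: Fe³⁺(aq) + Tl(s) → Fe²⁺(aq) + Tl⁺(aq)
Q = [Fe²⁺]·[Tl⁺] / ([Fe³⁺]); log Q = 0.338.
E = E° − (0.0592/n) log Q = +1.10 − (0.0592/1)(0.338) = +1.080 V.

+1.080 V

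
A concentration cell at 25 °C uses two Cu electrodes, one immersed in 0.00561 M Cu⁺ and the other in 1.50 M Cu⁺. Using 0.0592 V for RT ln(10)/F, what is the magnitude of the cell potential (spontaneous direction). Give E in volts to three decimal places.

For a concentration cell E°cell = 0. The 1.50 M side is the cathode (reduction is favoured where [Cu⁺] is higher).
With n = 1, E = −(0.0592/1) log([Cu⁺]ₐₙ/[Cu⁺]꜀ₐₜ) = −(0.0592/1) log(0.00561/1.5) = −(0.0592/1)(-2.427) = +0.144 V.

+0.144 V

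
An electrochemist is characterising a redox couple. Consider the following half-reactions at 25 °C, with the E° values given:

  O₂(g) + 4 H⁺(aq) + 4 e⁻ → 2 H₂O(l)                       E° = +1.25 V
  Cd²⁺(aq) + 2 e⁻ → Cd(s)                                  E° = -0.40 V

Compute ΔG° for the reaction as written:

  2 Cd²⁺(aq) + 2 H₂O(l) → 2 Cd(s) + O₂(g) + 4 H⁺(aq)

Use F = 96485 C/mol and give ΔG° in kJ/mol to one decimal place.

+636.8 kJ/mol

As written, Cd²⁺/Cd is reduced (cathode) and O₂/H₂O is oxidised (anode), so E°cell = (-0.40) − (+1.25) = -1.65 V.
Balancing electrons gives n = 4.
ΔG° = −nFE° = −(4)(96485)(-1.65) = 636,801 J = +636.8 kJ/mol.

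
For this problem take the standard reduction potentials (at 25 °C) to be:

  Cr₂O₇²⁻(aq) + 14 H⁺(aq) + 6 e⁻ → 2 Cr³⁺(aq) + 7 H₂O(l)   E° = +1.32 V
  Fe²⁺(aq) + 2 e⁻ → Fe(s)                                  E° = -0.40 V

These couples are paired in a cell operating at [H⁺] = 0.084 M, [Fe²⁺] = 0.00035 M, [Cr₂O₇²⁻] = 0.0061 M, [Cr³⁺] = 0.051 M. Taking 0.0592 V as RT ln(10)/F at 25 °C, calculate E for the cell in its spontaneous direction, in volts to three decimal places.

+1.677 V

Cr₂O₇²⁻/Cr³⁺ is the cathode (higher E°), Fe²⁺/Fe the anode: E°cell = +1.32 − (-0.40) = +1.72 V, n = 6.
Overall: Cr₂O₇²⁻(aq) + 14 H⁺(aq) + 3 Fe(s) → 2 Cr³⁺(aq) + 7 H₂O(l) + 3 Fe²⁺(aq)
Q = [Cr³⁺]^2·[Fe²⁺]^3 / ([Cr₂O₇²⁻]·[H⁺]^14); log Q = 4.322.
E = E° − (0.0592/n) log Q = +1.72 − (0.0592/6)(4.322) = +1.677 V.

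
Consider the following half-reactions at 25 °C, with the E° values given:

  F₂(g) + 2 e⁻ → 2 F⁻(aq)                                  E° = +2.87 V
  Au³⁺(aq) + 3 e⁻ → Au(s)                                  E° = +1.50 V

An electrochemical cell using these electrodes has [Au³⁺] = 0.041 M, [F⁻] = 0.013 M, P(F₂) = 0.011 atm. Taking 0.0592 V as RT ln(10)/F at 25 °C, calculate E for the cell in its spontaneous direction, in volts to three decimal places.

F₂/F⁻ is the cathode (higher E°), Au³⁺/Au the anode: E°cell = +2.87 − (+1.50) = +1.37 V, n = 6.
Overall: 3 F₂(g) + 2 Au(s) → 6 F⁻(aq) + 2 Au³⁺(aq)
Q = [F⁻]^6·[Au³⁺]^2 / (P(F₂)^3); log Q = -8.215.
E = E° − (0.0592/n) log Q = +1.37 − (0.0592/6)(-8.215) = +1.451 V.

+1.451 V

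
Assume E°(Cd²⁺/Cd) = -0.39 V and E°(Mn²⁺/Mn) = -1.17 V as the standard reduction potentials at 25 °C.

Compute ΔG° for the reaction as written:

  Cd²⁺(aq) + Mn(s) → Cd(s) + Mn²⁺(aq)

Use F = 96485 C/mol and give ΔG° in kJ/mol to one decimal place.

As written, Cd²⁺/Cd is reduced (cathode) and Mn²⁺/Mn is oxidised (anode), so E°cell = (-0.39) − (-1.17) = +0.78 V.
Balancing electrons gives n = 2.
ΔG° = −nFE° = −(2)(96485)(+0.78) = -150,517 J = -150.5 kJ/mol.

-150.5 kJ/mol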